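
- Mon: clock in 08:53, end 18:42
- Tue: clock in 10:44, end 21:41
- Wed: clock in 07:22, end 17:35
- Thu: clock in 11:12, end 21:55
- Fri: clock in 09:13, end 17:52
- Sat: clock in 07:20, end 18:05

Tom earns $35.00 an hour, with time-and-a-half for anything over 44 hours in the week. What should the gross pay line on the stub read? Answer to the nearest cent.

Mon: 08:53–18:42 = 9 h 49 min
Tue: 10:44–21:41 = 10 h 57 min
Wed: 07:22–17:35 = 10 h 13 min
Thu: 11:12–21:55 = 10 h 43 min
Fri: 09:13–17:52 = 8 h 39 min
Sat: 07:20–18:05 = 10 h 45 min
Total worked: 61 h 6 min = 3666 min.
Regular 44 h 0 min = 2640 min at $35.00/h; overtime 17 h 6 min = 1026 min at $52.50/h.
Pay = (2640 × $35.00 + 1026 × $52.50) ÷ 60 = $2437.75.

$2437.75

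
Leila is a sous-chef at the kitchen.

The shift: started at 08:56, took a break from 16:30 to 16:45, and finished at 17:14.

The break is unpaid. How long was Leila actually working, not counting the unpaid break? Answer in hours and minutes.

8 h 3 min

The shift: 08:56–17:14 = 8 h 18 min; less 15 min break → 8 h 3 min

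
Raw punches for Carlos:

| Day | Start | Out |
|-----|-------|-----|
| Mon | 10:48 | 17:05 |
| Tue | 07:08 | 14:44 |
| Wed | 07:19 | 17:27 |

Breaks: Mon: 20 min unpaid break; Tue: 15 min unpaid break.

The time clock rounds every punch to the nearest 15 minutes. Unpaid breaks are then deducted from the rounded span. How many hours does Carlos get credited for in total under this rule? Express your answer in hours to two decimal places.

23.42 hours

Mon: in 10:48→10:45, out 17:05→17:00; 6 h 15 min − 20 min = 5 h 55 min
Tue: in 07:08→07:15, out 14:44→14:45; 7 h 30 min − 15 min = 7 h 15 min
Wed: in 07:19→07:15, out 17:27→17:30; 10 h 15 min
Total credited: 23 h 25 min.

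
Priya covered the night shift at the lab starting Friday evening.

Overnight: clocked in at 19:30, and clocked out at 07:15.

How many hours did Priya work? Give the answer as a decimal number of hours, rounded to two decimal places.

Overnight: 19:30 → midnight = 4 h 30 min; midnight → 07:15 = 7 h 15 min; span 11 h 45 min

11.75 hours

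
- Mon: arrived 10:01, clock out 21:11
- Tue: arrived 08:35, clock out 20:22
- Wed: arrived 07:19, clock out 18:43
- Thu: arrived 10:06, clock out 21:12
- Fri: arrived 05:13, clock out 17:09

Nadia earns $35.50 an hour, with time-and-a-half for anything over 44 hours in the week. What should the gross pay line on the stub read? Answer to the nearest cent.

Mon: 10:01–21:11 = 11 h 10 min
Tue: 08:35–20:22 = 11 h 47 min
Wed: 07:19–18:43 = 11 h 24 min
Thu: 10:06–21:12 = 11 h 6 min
Fri: 05:13–17:09 = 11 h 56 min
Total worked: 57 h 23 min = 3443 min.
Regular 44 h 0 min = 2640 min at $35.50/h; overtime 13 h 23 min = 803 min at $53.25/h.
Pay = (2640 × $35.50 + 803 × $53.25) ÷ 60 = $2274.66.

$2274.66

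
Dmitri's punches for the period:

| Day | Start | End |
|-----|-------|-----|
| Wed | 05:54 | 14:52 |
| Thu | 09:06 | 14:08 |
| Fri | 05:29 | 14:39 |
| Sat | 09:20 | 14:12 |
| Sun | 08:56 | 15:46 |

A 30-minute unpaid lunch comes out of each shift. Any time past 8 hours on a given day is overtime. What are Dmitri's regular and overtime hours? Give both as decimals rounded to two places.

Regular 31.23 hours, overtime 1.13 hours

Wed: 05:54–14:52 = 8 h 58 min; less 30 min break → 8 h 28 min
Thu: 09:06–14:08 = 5 h 2 min; less 30 min break → 4 h 32 min
Fri: 05:29–14:39 = 9 h 10 min; less 30 min break → 8 h 40 min
Sat: 09:20–14:12 = 4 h 52 min; less 30 min break → 4 h 22 min
Sun: 08:56–15:46 = 6 h 50 min; less 30 min break → 6 h 20 min
Wed reg 8 h 0 min / OT 0 h 28 min; Thu reg 4 h 32 min / OT 0 h 0 min; Fri reg 8 h 0 min / OT 0 h 40 min; Sat reg 4 h 22 min / OT 0 h 0 min; Sun reg 6 h 20 min / OT 0 h 0 min.
Totals: regular 31 h 14 min, overtime 1 h 8 min.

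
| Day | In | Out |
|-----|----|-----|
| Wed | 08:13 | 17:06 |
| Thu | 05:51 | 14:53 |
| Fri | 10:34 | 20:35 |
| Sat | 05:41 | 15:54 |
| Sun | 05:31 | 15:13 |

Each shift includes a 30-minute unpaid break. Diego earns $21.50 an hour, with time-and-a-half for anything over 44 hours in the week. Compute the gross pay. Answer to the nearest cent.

$989.54

Wed: 08:13–17:06 = 8 h 53 min; less 30 min break → 8 h 23 min
Thu: 05:51–14:53 = 9 h 2 min; less 30 min break → 8 h 32 min
Fri: 10:34–20:35 = 10 h 1 min; less 30 min break → 9 h 31 min
Sat: 05:41–15:54 = 10 h 13 min; less 30 min break → 9 h 43 min
Sun: 05:31–15:13 = 9 h 42 min; less 30 min break → 9 h 12 min
Total worked: 45 h 21 min = 2721 min.
Regular 44 h 0 min = 2640 min at $21.50/h; overtime 1 h 21 min = 81 min at $32.25/h.
Pay = (2640 × $21.50 + 81 × $32.25) ÷ 60 = $989.54.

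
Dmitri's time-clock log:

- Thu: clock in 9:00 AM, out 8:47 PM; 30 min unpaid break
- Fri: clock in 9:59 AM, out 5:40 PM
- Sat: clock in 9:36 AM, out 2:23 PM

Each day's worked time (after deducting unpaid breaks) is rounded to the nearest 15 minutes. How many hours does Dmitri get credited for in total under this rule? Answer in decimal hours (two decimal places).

23.75 hours

Thu: 9:00 AM–8:47 PM = 11 h 47 min − 30 min = 11 h 17 min → rounds to 11 h 15 min
Fri: 9:59 AM–5:40 PM = 7 h 41 min → rounds to 7 h 45 min
Sat: 9:36 AM–2:23 PM = 4 h 47 min → rounds to 4 h 45 min
Total credited: 23 h 45 min.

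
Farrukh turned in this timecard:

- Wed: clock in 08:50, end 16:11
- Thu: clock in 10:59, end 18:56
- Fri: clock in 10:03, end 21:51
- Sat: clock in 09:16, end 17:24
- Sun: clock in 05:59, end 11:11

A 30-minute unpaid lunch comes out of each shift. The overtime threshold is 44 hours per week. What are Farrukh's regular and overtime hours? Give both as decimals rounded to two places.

Wed: 08:50–16:11 = 7 h 21 min; less 30 min break → 6 h 51 min
Thu: 10:59–18:56 = 7 h 57 min; less 30 min break → 7 h 27 min
Fri: 10:03–21:51 = 11 h 48 min; less 30 min break → 11 h 18 min
Sat: 09:16–17:24 = 8 h 8 min; less 30 min break → 7 h 38 min
Sun: 05:59–11:11 = 5 h 12 min; less 30 min break → 4 h 42 min
Total worked: 37 h 56 min = 37.93 h.
Threshold 44 h → overtime 0 h 0 min, regular 37 h 56 min.

Regular 37.93 hours, overtime 0.00 hours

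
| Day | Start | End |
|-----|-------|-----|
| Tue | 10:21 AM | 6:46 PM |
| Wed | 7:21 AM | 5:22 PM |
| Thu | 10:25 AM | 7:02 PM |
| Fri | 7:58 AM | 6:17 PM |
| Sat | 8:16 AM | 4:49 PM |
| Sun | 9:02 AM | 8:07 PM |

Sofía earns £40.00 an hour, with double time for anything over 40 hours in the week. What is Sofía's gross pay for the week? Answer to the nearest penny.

Tue: 10:21 AM–6:46 PM = 8 h 25 min
Wed: 7:21 AM–5:22 PM = 10 h 1 min
Thu: 10:25 AM–7:02 PM = 8 h 37 min
Fri: 7:58 AM–6:17 PM = 10 h 19 min
Sat: 8:16 AM–4:49 PM = 8 h 33 min
Sun: 9:02 AM–8:07 PM = 11 h 5 min
Total worked: 57 h 0 min = 3420 min.
Regular 40 h 0 min = 2400 min at £40.00/h; overtime 17 h 0 min = 1020 min at £80.00/h.
Pay = (2400 × £40.00 + 1020 × £80.00) ÷ 60 = £2960.00.

£2960.00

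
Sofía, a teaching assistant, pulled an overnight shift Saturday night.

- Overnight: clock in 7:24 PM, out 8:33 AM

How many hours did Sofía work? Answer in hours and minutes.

Overnight: 7:24 PM → midnight = 4 h 36 min; midnight → 8:33 AM = 8 h 33 min; span 13 h 9 min

13 h 9 min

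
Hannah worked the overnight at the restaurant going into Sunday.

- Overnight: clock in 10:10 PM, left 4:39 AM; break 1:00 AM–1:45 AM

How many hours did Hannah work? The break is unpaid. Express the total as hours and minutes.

Overnight: 10:10 PM → midnight = 1 h 50 min; midnight → 4:39 AM = 4 h 39 min; span 6 h 29 min; less 45 min break → 5 h 44 min

5 h 44 min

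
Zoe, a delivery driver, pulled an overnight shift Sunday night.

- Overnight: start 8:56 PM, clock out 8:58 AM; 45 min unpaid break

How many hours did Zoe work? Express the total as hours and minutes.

Overnight: 8:56 PM → midnight = 3 h 4 min; midnight → 8:58 AM = 8 h 58 min; span 12 h 2 min; less 45 min break → 11 h 17 min

11 h 17 min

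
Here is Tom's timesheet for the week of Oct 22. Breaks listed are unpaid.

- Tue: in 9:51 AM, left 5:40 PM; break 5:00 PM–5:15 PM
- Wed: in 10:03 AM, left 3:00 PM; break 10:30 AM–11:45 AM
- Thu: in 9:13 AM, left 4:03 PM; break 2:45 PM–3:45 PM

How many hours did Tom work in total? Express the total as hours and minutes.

17 h 6 min

Tue: 9:51 AM–5:40 PM = 7 h 49 min; less 15 min break → 7 h 34 min
Wed: 10:03 AM–3:00 PM = 4 h 57 min; less 75 min break → 3 h 42 min
Thu: 9:13 AM–4:03 PM = 6 h 50 min; less 60 min break → 5 h 50 min
Total: 7 h 34 min + 3 h 42 min + 5 h 50 min = 17 h 6 min.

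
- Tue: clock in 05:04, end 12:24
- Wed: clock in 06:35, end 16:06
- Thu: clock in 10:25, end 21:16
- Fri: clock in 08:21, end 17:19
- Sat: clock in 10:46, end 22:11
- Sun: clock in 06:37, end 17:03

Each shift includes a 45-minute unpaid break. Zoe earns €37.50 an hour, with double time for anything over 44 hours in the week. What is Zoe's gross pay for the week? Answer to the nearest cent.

Tue: 05:04–12:24 = 7 h 20 min; less 45 min break → 6 h 35 min
Wed: 06:35–16:06 = 9 h 31 min; less 45 min break → 8 h 46 min
Thu: 10:25–21:16 = 10 h 51 min; less 45 min break → 10 h 6 min
Fri: 08:21–17:19 = 8 h 58 min; less 45 min break → 8 h 13 min
Sat: 10:46–22:11 = 11 h 25 min; less 45 min break → 10 h 40 min
Sun: 06:37–17:03 = 10 h 26 min; less 45 min break → 9 h 41 min
Total worked: 54 h 1 min = 3241 min.
Regular 44 h 0 min = 2640 min at €37.50/h; overtime 10 h 1 min = 601 min at €75.00/h.
Pay = (2640 × €37.50 + 601 × €75.00) ÷ 60 = €2401.25.

€2401.25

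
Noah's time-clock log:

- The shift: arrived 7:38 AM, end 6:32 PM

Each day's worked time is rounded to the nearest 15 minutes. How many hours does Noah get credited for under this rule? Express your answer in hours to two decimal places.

The shift: 7:38 AM–6:32 PM = 10 h 54 min → rounds to 11 h 0 min

11.00 hours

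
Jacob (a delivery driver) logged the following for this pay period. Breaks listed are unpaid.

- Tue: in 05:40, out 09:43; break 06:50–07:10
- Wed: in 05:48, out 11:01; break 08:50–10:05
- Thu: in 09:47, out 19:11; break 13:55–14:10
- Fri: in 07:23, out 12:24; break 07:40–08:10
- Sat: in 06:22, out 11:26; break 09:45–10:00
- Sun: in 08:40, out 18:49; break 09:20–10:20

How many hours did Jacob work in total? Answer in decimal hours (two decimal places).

Tue: 05:40–09:43 = 4 h 3 min; less 20 min break → 3 h 43 min
Wed: 05:48–11:01 = 5 h 13 min; less 75 min break → 3 h 58 min
Thu: 09:47–19:11 = 9 h 24 min; less 15 min break → 9 h 9 min
Fri: 07:23–12:24 = 5 h 1 min; less 30 min break → 4 h 31 min
Sat: 06:22–11:26 = 5 h 4 min; less 15 min break → 4 h 49 min
Sun: 08:40–18:49 = 10 h 9 min; less 60 min break → 9 h 9 min
Total: 3 h 43 min + 3 h 58 min + 9 h 9 min + 4 h 31 min + 4 h 49 min + 9 h 9 min = 35 h 19 min.

35.32 hours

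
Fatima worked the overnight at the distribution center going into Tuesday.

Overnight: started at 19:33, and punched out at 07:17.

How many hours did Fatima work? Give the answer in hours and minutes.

11 h 44 min

Overnight: 19:33 → midnight = 4 h 27 min; midnight → 07:17 = 7 h 17 min; span 11 h 44 min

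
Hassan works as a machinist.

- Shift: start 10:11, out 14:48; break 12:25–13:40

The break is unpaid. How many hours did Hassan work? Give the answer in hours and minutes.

Shift: 10:11–14:48 = 4 h 37 min; less 75 min break → 3 h 22 min

3 h 22 min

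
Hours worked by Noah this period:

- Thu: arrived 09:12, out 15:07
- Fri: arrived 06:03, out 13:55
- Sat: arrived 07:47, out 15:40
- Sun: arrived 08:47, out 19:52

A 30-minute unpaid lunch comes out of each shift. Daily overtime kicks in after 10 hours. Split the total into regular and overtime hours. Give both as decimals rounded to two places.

Thu: 09:12–15:07 = 5 h 55 min; less 30 min break → 5 h 25 min
Fri: 06:03–13:55 = 7 h 52 min; less 30 min break → 7 h 22 min
Sat: 07:47–15:40 = 7 h 53 min; less 30 min break → 7 h 23 min
Sun: 08:47–19:52 = 11 h 5 min; less 30 min break → 10 h 35 min
Thu reg 5 h 25 min / OT 0 h 0 min; Fri reg 7 h 22 min / OT 0 h 0 min; Sat reg 7 h 23 min / OT 0 h 0 min; Sun reg 10 h 0 min / OT 0 h 35 min.
Totals: regular 30 h 10 min, overtime 0 h 35 min.

Regular 30.17 hours, overtime 0.58 hours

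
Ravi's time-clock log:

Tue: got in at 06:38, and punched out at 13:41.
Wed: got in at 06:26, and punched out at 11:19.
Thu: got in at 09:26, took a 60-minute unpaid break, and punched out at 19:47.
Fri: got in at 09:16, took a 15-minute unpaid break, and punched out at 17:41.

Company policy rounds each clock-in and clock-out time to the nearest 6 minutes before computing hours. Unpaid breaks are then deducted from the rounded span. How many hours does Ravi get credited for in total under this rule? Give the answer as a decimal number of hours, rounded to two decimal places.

Tue: in 06:38→06:36, out 13:41→13:42; 7 h 6 min
Wed: in 06:26→06:24, out 11:19→11:18; 4 h 54 min
Thu: in 09:26→09:24, out 19:47→19:48; 10 h 24 min − 60 min = 9 h 24 min
Fri: in 09:16→09:18, out 17:41→17:42; 8 h 24 min − 15 min = 8 h 9 min
Total credited: 29 h 33 min.

29.55 hours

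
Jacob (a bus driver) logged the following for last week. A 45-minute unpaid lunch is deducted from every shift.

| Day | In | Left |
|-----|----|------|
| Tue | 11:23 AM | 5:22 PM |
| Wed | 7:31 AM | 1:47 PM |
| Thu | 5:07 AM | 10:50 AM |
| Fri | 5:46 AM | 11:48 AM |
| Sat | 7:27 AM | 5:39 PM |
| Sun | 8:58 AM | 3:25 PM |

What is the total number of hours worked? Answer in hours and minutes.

Tue: 11:23 AM–5:22 PM = 5 h 59 min; less 45 min break → 5 h 14 min
Wed: 7:31 AM–1:47 PM = 6 h 16 min; less 45 min break → 5 h 31 min
Thu: 5:07 AM–10:50 AM = 5 h 43 min; less 45 min break → 4 h 58 min
Fri: 5:46 AM–11:48 AM = 6 h 2 min; less 45 min break → 5 h 17 min
Sat: 7:27 AM–5:39 PM = 10 h 12 min; less 45 min break → 9 h 27 min
Sun: 8:58 AM–3:25 PM = 6 h 27 min; less 45 min break → 5 h 42 min
Total: 5 h 14 min + 5 h 31 min + 4 h 58 min + 5 h 17 min + 9 h 27 min + 5 h 42 min = 36 h 9 min.

36 h 9 min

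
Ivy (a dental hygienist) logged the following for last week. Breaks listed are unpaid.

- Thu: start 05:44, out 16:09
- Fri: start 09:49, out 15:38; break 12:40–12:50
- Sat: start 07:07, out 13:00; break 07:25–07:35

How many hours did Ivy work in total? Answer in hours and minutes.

21 h 47 min

Thu: 05:44–16:09 = 10 h 25 min
Fri: 09:49–15:38 = 5 h 49 min; less 10 min break → 5 h 39 min
Sat: 07:07–13:00 = 5 h 53 min; less 10 min break → 5 h 43 min
Total: 10 h 25 min + 5 h 39 min + 5 h 43 min = 21 h 47 min.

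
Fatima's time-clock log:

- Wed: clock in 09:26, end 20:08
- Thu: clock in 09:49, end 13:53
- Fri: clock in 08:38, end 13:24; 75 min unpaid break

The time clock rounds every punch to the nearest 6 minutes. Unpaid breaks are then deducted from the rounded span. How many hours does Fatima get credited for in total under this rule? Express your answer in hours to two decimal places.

Wed: in 09:26→09:24, out 20:08→20:06; 10 h 42 min
Thu: in 09:49→09:48, out 13:53→13:54; 4 h 6 min
Fri: in 08:38→08:36, out 13:24→13:24; 4 h 48 min − 75 min = 3 h 33 min
Total credited: 18 h 21 min.

18.35 hours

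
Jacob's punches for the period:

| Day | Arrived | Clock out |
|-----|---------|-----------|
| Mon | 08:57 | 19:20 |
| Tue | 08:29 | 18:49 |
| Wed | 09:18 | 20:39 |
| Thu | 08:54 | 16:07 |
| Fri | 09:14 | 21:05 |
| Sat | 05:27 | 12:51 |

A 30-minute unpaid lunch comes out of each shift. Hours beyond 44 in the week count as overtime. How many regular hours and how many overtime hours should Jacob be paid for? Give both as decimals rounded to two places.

Regular 44.00 hours, overtime 11.53 hours

Mon: 08:57–19:20 = 10 h 23 min; less 30 min break → 9 h 53 min
Tue: 08:29–18:49 = 10 h 20 min; less 30 min break → 9 h 50 min
Wed: 09:18–20:39 = 11 h 21 min; less 30 min break → 10 h 51 min
Thu: 08:54–16:07 = 7 h 13 min; less 30 min break → 6 h 43 min
Fri: 09:14–21:05 = 11 h 51 min; less 30 min break → 11 h 21 min
Sat: 05:27–12:51 = 7 h 24 min; less 30 min break → 6 h 54 min
Total worked: 55 h 32 min = 55.53 h.
Threshold 44 h → overtime 11 h 32 min, regular 44 h 0 min.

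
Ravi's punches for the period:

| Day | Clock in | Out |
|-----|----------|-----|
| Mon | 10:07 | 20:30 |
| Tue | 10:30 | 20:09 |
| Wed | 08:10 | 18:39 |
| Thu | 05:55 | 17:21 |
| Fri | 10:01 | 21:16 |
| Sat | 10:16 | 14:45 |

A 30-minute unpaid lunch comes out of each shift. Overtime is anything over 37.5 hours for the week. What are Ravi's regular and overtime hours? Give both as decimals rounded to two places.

Mon: 10:07–20:30 = 10 h 23 min; less 30 min break → 9 h 53 min
Tue: 10:30–20:09 = 9 h 39 min; less 30 min break → 9 h 9 min
Wed: 08:10–18:39 = 10 h 29 min; less 30 min break → 9 h 59 min
Thu: 05:55–17:21 = 11 h 26 min; less 30 min break → 10 h 56 min
Fri: 10:01–21:16 = 11 h 15 min; less 30 min break → 10 h 45 min
Sat: 10:16–14:45 = 4 h 29 min; less 30 min break → 3 h 59 min
Total worked: 54 h 41 min = 54.68 h.
Threshold 37.5 h → overtime 17 h 11 min, regular 37 h 30 min.

Regular 37.50 hours, overtime 17.18 hours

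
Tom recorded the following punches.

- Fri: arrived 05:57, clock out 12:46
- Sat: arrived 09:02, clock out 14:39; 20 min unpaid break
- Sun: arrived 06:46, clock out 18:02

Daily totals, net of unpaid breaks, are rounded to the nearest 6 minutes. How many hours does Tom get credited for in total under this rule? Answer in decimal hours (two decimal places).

23.40 hours

Fri: 05:57–12:46 = 6 h 49 min → rounds to 6 h 48 min
Sat: 09:02–14:39 = 5 h 37 min − 20 min = 5 h 17 min → rounds to 5 h 18 min
Sun: 06:46–18:02 = 11 h 16 min → rounds to 11 h 18 min
Total credited: 23 h 24 min.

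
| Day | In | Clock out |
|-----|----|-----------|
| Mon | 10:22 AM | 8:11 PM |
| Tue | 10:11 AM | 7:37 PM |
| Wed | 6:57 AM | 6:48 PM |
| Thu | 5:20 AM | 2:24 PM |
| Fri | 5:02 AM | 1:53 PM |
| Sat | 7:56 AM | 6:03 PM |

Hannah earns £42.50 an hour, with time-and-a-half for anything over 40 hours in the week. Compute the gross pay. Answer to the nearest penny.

Mon: 10:22 AM–8:11 PM = 9 h 49 min
Tue: 10:11 AM–7:37 PM = 9 h 26 min
Wed: 6:57 AM–6:48 PM = 11 h 51 min
Thu: 5:20 AM–2:24 PM = 9 h 4 min
Fri: 5:02 AM–1:53 PM = 8 h 51 min
Sat: 7:56 AM–6:03 PM = 10 h 7 min
Total worked: 59 h 8 min = 3548 min.
Regular 40 h 0 min = 2400 min at £42.50/h; overtime 19 h 8 min = 1148 min at £63.75/h.
Pay = (2400 × £42.50 + 1148 × £63.75) ÷ 60 = £2919.75.

£2919.75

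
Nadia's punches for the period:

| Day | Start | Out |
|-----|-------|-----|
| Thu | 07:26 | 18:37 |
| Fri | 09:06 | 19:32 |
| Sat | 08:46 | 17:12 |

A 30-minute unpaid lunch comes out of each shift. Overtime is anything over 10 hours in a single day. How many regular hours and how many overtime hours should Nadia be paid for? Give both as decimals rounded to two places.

Regular 27.87 hours, overtime 0.68 hours

Thu: 07:26–18:37 = 11 h 11 min; less 30 min break → 10 h 41 min
Fri: 09:06–19:32 = 10 h 26 min; less 30 min break → 9 h 56 min
Sat: 08:46–17:12 = 8 h 26 min; less 30 min break → 7 h 56 min
Thu reg 10 h 0 min / OT 0 h 41 min; Fri reg 9 h 56 min / OT 0 h 0 min; Sat reg 7 h 56 min / OT 0 h 0 min.
Totals: regular 27 h 52 min, overtime 0 h 41 min.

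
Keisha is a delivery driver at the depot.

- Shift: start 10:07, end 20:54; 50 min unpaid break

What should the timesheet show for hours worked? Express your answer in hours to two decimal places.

Shift: 10:07–20:54 = 10 h 47 min; less 50 min break → 9 h 57 min

9.95 hours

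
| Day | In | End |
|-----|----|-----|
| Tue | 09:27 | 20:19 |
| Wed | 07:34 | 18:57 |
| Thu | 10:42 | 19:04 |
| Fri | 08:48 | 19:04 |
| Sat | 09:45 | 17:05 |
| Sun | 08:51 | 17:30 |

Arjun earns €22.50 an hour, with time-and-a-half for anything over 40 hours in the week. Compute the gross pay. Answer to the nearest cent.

€1469.25

Tue: 09:27–20:19 = 10 h 52 min
Wed: 07:34–18:57 = 11 h 23 min
Thu: 10:42–19:04 = 8 h 22 min
Fri: 08:48–19:04 = 10 h 16 min
Sat: 09:45–17:05 = 7 h 20 min
Sun: 08:51–17:30 = 8 h 39 min
Total worked: 56 h 52 min = 3412 min.
Regular 40 h 0 min = 2400 min at €22.50/h; overtime 16 h 52 min = 1012 min at €33.75/h.
Pay = (2400 × €22.50 + 1012 × €33.75) ÷ 60 = €1469.25.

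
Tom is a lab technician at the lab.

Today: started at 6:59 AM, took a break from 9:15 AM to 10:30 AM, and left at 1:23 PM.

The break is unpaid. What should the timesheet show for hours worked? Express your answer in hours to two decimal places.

Today: 6:59 AM–1:23 PM = 6 h 24 min; less 75 min break → 5 h 9 min

5.15 hours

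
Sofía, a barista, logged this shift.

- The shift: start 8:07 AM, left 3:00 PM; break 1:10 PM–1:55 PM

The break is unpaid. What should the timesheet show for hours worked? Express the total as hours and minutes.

The shift: 8:07 AM–3:00 PM = 6 h 53 min; less 45 min break → 6 h 8 min

6 h 8 min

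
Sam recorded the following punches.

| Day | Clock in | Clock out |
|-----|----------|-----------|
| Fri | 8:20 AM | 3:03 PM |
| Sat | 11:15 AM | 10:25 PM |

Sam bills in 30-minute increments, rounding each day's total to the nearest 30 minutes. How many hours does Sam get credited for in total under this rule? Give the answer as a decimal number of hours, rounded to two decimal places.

Fri: 8:20 AM–3:03 PM = 6 h 43 min → rounds to 6 h 30 min
Sat: 11:15 AM–10:25 PM = 11 h 10 min → rounds to 11 h 0 min
Total credited: 17 h 30 min.

17.50 hours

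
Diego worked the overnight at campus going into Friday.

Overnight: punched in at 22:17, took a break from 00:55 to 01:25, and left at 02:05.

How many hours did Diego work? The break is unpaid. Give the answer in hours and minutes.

Overnight: 22:17 → midnight = 1 h 43 min; midnight → 02:05 = 2 h 5 min; span 3 h 48 min; less 30 min break → 3 h 18 min

3 h 18 min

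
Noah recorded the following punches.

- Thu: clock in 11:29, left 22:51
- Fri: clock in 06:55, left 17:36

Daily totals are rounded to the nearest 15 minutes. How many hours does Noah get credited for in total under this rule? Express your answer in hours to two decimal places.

Thu: 11:29–22:51 = 11 h 22 min → rounds to 11 h 15 min
Fri: 06:55–17:36 = 10 h 41 min → rounds to 10 h 45 min
Total credited: 22 h 0 min.

22.00 hours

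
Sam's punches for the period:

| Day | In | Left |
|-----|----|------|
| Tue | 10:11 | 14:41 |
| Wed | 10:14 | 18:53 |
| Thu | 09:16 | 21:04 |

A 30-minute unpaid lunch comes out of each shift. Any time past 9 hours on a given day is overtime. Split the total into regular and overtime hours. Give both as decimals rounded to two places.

Tue: 10:11–14:41 = 4 h 30 min; less 30 min break → 4 h 0 min
Wed: 10:14–18:53 = 8 h 39 min; less 30 min break → 8 h 9 min
Thu: 09:16–21:04 = 11 h 48 min; less 30 min break → 11 h 18 min
Tue reg 4 h 0 min / OT 0 h 0 min; Wed reg 8 h 9 min / OT 0 h 0 min; Thu reg 9 h 0 min / OT 2 h 18 min.
Totals: regular 21 h 9 min, overtime 2 h 18 min.

Regular 21.15 hours, overtime 2.30 hours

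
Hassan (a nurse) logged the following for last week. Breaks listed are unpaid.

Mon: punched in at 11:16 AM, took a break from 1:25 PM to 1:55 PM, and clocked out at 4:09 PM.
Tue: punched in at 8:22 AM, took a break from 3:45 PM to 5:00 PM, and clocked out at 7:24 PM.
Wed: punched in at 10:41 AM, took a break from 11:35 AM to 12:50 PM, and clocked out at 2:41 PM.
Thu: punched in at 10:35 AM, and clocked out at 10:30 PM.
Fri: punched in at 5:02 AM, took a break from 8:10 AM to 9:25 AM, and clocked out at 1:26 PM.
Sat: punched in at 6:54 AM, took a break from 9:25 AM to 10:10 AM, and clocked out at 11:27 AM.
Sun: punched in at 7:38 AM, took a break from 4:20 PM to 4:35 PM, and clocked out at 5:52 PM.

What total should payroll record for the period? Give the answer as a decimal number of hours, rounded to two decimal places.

Mon: 11:16 AM–4:09 PM = 4 h 53 min; less 30 min break → 4 h 23 min
Tue: 8:22 AM–7:24 PM = 11 h 2 min; less 75 min break → 9 h 47 min
Wed: 10:41 AM–2:41 PM = 4 h 0 min; less 75 min break → 2 h 45 min
Thu: 10:35 AM–10:30 PM = 11 h 55 min
Fri: 5:02 AM–1:26 PM = 8 h 24 min; less 75 min break → 7 h 9 min
Sat: 6:54 AM–11:27 AM = 4 h 33 min; less 45 min break → 3 h 48 min
Sun: 7:38 AM–5:52 PM = 10 h 14 min; less 15 min break → 9 h 59 min
Total: 4 h 23 min + 9 h 47 min + 2 h 45 min + 11 h 55 min + 7 h 9 min + 3 h 48 min + 9 h 59 min = 49 h 46 min.

49.77 hours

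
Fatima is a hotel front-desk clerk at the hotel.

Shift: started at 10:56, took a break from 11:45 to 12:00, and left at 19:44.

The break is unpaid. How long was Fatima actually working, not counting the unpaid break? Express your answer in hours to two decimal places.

8.55 hours

Shift: 10:56–19:44 = 8 h 48 min; less 15 min break → 8 h 33 min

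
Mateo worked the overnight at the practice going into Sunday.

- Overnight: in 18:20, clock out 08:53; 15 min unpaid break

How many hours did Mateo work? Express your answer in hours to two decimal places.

14.30 hours

Overnight: 18:20 → midnight = 5 h 40 min; midnight → 08:53 = 8 h 53 min; span 14 h 33 min; less 15 min break → 14 h 18 min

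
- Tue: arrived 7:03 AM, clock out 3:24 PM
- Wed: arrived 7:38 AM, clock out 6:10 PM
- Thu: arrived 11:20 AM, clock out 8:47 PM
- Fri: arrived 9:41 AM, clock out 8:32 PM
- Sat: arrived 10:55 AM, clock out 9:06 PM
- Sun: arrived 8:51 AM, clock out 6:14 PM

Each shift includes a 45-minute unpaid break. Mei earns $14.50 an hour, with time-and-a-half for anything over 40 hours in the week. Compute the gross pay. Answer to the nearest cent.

Tue: 7:03 AM–3:24 PM = 8 h 21 min; less 45 min break → 7 h 36 min
Wed: 7:38 AM–6:10 PM = 10 h 32 min; less 45 min break → 9 h 47 min
Thu: 11:20 AM–8:47 PM = 9 h 27 min; less 45 min break → 8 h 42 min
Fri: 9:41 AM–8:32 PM = 10 h 51 min; less 45 min break → 10 h 6 min
Sat: 10:55 AM–9:06 PM = 10 h 11 min; less 45 min break → 9 h 26 min
Sun: 8:51 AM–6:14 PM = 9 h 23 min; less 45 min break → 8 h 38 min
Total worked: 54 h 15 min = 3255 min.
Regular 40 h 0 min = 2400 min at $14.50/h; overtime 14 h 15 min = 855 min at $21.75/h.
Pay = (2400 × $14.50 + 855 × $21.75) ÷ 60 = $889.94.

$889.94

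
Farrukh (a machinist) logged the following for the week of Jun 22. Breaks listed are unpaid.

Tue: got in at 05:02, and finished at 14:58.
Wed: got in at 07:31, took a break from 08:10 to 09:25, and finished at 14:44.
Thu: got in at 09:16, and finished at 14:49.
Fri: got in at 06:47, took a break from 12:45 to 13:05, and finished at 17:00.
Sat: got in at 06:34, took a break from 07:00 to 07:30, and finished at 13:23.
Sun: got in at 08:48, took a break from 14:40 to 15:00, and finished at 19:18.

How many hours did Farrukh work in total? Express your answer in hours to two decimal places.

Tue: 05:02–14:58 = 9 h 56 min
Wed: 07:31–14:44 = 7 h 13 min; less 75 min break → 5 h 58 min
Thu: 09:16–14:49 = 5 h 33 min
Fri: 06:47–17:00 = 10 h 13 min; less 20 min break → 9 h 53 min
Sat: 06:34–13:23 = 6 h 49 min; less 30 min break → 6 h 19 min
Sun: 08:48–19:18 = 10 h 30 min; less 20 min break → 10 h 10 min
Total: 9 h 56 min + 5 h 58 min + 5 h 33 min + 9 h 53 min + 6 h 19 min + 10 h 10 min = 47 h 49 min.

47.82 hours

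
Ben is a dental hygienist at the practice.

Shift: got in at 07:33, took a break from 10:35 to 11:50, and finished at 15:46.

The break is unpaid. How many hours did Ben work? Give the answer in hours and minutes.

Shift: 07:33–15:46 = 8 h 13 min; less 75 min break → 6 h 58 min

6 h 58 min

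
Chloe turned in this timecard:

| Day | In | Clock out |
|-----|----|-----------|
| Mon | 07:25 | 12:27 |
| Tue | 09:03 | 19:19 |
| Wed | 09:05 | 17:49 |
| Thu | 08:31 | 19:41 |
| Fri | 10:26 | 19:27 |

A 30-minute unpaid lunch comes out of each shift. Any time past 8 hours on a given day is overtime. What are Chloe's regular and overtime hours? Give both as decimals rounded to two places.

Mon: 07:25–12:27 = 5 h 2 min; less 30 min break → 4 h 32 min
Tue: 09:03–19:19 = 10 h 16 min; less 30 min break → 9 h 46 min
Wed: 09:05–17:49 = 8 h 44 min; less 30 min break → 8 h 14 min
Thu: 08:31–19:41 = 11 h 10 min; less 30 min break → 10 h 40 min
Fri: 10:26–19:27 = 9 h 1 min; less 30 min break → 8 h 31 min
Mon reg 4 h 32 min / OT 0 h 0 min; Tue reg 8 h 0 min / OT 1 h 46 min; Wed reg 8 h 0 min / OT 0 h 14 min; Thu reg 8 h 0 min / OT 2 h 40 min; Fri reg 8 h 0 min / OT 0 h 31 min.
Totals: regular 36 h 32 min, overtime 5 h 11 min.

Regular 36.53 hours, overtime 5.18 hours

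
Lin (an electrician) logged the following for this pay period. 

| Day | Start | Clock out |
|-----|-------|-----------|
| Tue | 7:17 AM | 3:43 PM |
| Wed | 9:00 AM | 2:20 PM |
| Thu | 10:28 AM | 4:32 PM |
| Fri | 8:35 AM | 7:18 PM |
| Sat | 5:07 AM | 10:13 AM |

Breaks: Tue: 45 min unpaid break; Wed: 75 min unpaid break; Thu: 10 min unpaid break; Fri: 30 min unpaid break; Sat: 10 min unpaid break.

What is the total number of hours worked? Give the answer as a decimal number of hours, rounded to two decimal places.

32.82 hours

Tue: 7:17 AM–3:43 PM = 8 h 26 min; less 45 min break → 7 h 41 min
Wed: 9:00 AM–2:20 PM = 5 h 20 min; less 75 min break → 4 h 5 min
Thu: 10:28 AM–4:32 PM = 6 h 4 min; less 10 min break → 5 h 54 min
Fri: 8:35 AM–7:18 PM = 10 h 43 min; less 30 min break → 10 h 13 min
Sat: 5:07 AM–10:13 AM = 5 h 6 min; less 10 min break → 4 h 56 min
Total: 7 h 41 min + 4 h 5 min + 5 h 54 min + 10 h 13 min + 4 h 56 min = 32 h 49 min.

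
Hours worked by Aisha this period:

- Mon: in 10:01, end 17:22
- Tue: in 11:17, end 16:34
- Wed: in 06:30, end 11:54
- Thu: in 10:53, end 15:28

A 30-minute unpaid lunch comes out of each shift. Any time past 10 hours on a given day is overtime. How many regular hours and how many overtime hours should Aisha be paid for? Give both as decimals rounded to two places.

Regular 20.62 hours, overtime 0.00 hours

Mon: 10:01–17:22 = 7 h 21 min; less 30 min break → 6 h 51 min
Tue: 11:17–16:34 = 5 h 17 min; less 30 min break → 4 h 47 min
Wed: 06:30–11:54 = 5 h 24 min; less 30 min break → 4 h 54 min
Thu: 10:53–15:28 = 4 h 35 min; less 30 min break → 4 h 5 min
Mon reg 6 h 51 min / OT 0 h 0 min; Tue reg 4 h 47 min / OT 0 h 0 min; Wed reg 4 h 54 min / OT 0 h 0 min; Thu reg 4 h 5 min / OT 0 h 0 min.
Totals: regular 20 h 37 min, overtime 0 h 0 min.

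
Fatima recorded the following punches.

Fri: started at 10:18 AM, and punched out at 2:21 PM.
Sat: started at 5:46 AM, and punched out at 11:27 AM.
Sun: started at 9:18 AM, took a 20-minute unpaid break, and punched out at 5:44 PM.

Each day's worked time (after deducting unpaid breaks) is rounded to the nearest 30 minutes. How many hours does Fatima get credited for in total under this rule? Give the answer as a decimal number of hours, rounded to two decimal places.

Fri: 10:18 AM–2:21 PM = 4 h 3 min → rounds to 4 h 0 min
Sat: 5:46 AM–11:27 AM = 5 h 41 min → rounds to 5 h 30 min
Sun: 9:18 AM–5:44 PM = 8 h 26 min − 20 min = 8 h 6 min → rounds to 8 h 0 min
Total credited: 17 h 30 min.

17.50 hours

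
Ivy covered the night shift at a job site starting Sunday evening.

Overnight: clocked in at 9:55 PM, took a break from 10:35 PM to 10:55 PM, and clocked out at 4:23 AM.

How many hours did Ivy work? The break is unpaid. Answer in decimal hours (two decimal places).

6.13 hours

Overnight: 9:55 PM → midnight = 2 h 5 min; midnight → 4:23 AM = 4 h 23 min; span 6 h 28 min; less 20 min break → 6 h 8 min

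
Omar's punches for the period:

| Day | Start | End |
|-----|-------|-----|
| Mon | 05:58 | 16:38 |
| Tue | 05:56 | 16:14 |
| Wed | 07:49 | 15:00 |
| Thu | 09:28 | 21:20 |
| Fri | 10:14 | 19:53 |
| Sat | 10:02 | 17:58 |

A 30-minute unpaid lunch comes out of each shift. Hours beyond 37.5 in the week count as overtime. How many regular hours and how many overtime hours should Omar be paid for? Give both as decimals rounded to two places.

Mon: 05:58–16:38 = 10 h 40 min; less 30 min break → 10 h 10 min
Tue: 05:56–16:14 = 10 h 18 min; less 30 min break → 9 h 48 min
Wed: 07:49–15:00 = 7 h 11 min; less 30 min break → 6 h 41 min
Thu: 09:28–21:20 = 11 h 52 min; less 30 min break → 11 h 22 min
Fri: 10:14–19:53 = 9 h 39 min; less 30 min break → 9 h 9 min
Sat: 10:02–17:58 = 7 h 56 min; less 30 min break → 7 h 26 min
Total worked: 54 h 36 min = 54.60 h.
Threshold 37.5 h → overtime 17 h 6 min, regular 37 h 30 min.

Regular 37.50 hours, overtime 17.10 hours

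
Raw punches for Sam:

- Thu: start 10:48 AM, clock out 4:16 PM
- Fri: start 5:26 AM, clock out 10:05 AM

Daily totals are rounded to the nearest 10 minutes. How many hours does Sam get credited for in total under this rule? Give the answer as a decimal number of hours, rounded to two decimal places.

10.17 hours

Thu: 10:48 AM–4:16 PM = 5 h 28 min → rounds to 5 h 30 min
Fri: 5:26 AM–10:05 AM = 4 h 39 min → rounds to 4 h 40 min
Total credited: 10 h 10 min.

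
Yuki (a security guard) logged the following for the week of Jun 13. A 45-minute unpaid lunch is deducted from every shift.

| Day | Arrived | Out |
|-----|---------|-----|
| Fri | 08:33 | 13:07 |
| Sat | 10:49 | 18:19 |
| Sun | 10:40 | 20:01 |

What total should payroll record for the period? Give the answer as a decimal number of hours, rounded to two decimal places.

Fri: 08:33–13:07 = 4 h 34 min; less 45 min break → 3 h 49 min
Sat: 10:49–18:19 = 7 h 30 min; less 45 min break → 6 h 45 min
Sun: 10:40–20:01 = 9 h 21 min; less 45 min break → 8 h 36 min
Total: 3 h 49 min + 6 h 45 min + 8 h 36 min = 19 h 10 min.

19.17 hours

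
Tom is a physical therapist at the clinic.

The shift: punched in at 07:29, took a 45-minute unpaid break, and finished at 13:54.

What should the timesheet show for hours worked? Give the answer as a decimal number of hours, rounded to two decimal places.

5.67 hours

The shift: 07:29–13:54 = 6 h 25 min; less 45 min break → 5 h 40 min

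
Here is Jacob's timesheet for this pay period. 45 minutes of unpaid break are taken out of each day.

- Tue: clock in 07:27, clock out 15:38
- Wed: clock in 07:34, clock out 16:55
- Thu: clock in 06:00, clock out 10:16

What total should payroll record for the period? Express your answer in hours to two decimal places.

Tue: 07:27–15:38 = 8 h 11 min; less 45 min break → 7 h 26 min
Wed: 07:34–16:55 = 9 h 21 min; less 45 min break → 8 h 36 min
Thu: 06:00–10:16 = 4 h 16 min; less 45 min break → 3 h 31 min
Total: 7 h 26 min + 8 h 36 min + 3 h 31 min = 19 h 33 min.

19.55 hours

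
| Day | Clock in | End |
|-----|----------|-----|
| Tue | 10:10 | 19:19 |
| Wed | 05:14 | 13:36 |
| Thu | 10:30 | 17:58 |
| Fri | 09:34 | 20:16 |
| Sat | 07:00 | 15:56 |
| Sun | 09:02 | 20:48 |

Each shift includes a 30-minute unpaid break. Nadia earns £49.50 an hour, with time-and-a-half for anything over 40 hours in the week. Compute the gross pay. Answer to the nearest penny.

Tue: 10:10–19:19 = 9 h 9 min; less 30 min break → 8 h 39 min
Wed: 05:14–13:36 = 8 h 22 min; less 30 min break → 7 h 52 min
Thu: 10:30–17:58 = 7 h 28 min; less 30 min break → 6 h 58 min
Fri: 09:34–20:16 = 10 h 42 min; less 30 min break → 10 h 12 min
Sat: 07:00–15:56 = 8 h 56 min; less 30 min break → 8 h 26 min
Sun: 09:02–20:48 = 11 h 46 min; less 30 min break → 11 h 16 min
Total worked: 53 h 23 min = 3203 min.
Regular 40 h 0 min = 2400 min at £49.50/h; overtime 13 h 23 min = 803 min at £74.25/h.
Pay = (2400 × £49.50 + 803 × £74.25) ÷ 60 = £2973.71.

£2973.71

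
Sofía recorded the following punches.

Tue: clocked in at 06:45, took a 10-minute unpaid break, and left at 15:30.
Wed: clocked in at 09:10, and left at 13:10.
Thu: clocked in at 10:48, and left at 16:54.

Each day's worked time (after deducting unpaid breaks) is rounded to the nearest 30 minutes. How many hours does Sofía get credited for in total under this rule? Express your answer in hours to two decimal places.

Tue: 06:45–15:30 = 8 h 45 min − 10 min = 8 h 35 min → rounds to 8 h 30 min
Wed: 09:10–13:10 = 4 h 0 min → rounds to 4 h 0 min
Thu: 10:48–16:54 = 6 h 6 min → rounds to 6 h 0 min
Total credited: 18 h 30 min.

18.50 hours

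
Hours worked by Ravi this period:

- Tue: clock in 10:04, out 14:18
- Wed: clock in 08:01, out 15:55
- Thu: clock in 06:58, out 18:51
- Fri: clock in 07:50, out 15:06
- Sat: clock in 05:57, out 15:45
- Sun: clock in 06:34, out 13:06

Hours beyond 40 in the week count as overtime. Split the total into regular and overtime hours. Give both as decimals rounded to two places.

Tue: 10:04–14:18 = 4 h 14 min
Wed: 08:01–15:55 = 7 h 54 min
Thu: 06:58–18:51 = 11 h 53 min
Fri: 07:50–15:06 = 7 h 16 min
Sat: 05:57–15:45 = 9 h 48 min
Sun: 06:34–13:06 = 6 h 32 min
Total worked: 47 h 37 min = 47.62 h.
Threshold 40 h → overtime 7 h 37 min, regular 40 h 0 min.

Regular 40.00 hours, overtime 7.62 hours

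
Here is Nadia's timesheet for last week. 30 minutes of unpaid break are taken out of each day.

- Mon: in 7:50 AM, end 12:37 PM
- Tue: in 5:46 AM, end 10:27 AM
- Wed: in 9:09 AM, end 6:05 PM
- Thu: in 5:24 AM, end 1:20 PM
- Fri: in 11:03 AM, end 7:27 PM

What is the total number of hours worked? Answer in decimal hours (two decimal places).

32.23 hours

Mon: 7:50 AM–12:37 PM = 4 h 47 min; less 30 min break → 4 h 17 min
Tue: 5:46 AM–10:27 AM = 4 h 41 min; less 30 min break → 4 h 11 min
Wed: 9:09 AM–6:05 PM = 8 h 56 min; less 30 min break → 8 h 26 min
Thu: 5:24 AM–1:20 PM = 7 h 56 min; less 30 min break → 7 h 26 min
Fri: 11:03 AM–7:27 PM = 8 h 24 min; less 30 min break → 7 h 54 min
Total: 4 h 17 min + 4 h 11 min + 8 h 26 min + 7 h 26 min + 7 h 54 min = 32 h 14 min.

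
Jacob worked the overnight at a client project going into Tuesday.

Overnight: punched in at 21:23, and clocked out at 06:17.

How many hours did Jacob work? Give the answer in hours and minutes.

Overnight: 21:23 → midnight = 2 h 37 min; midnight → 06:17 = 6 h 17 min; span 8 h 54 min

8 h 54 min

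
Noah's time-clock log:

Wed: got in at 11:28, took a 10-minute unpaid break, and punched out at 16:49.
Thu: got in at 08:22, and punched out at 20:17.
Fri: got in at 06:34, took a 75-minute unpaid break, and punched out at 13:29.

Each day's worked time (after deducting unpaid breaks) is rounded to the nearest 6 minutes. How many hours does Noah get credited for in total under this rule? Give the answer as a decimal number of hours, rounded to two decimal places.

Wed: 11:28–16:49 = 5 h 21 min − 10 min = 5 h 11 min → rounds to 5 h 12 min
Thu: 08:22–20:17 = 11 h 55 min → rounds to 11 h 54 min
Fri: 06:34–13:29 = 6 h 55 min − 75 min = 5 h 40 min → rounds to 5 h 42 min
Total credited: 22 h 48 min.

22.80 hours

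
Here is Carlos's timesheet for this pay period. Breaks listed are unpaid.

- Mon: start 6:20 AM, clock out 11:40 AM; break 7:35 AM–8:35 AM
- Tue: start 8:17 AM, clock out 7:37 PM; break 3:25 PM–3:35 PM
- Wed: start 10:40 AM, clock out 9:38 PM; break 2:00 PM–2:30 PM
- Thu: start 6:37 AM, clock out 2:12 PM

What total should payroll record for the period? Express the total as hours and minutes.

33 h 33 min

Mon: 6:20 AM–11:40 AM = 5 h 20 min; less 60 min break → 4 h 20 min
Tue: 8:17 AM–7:37 PM = 11 h 20 min; less 10 min break → 11 h 10 min
Wed: 10:40 AM–9:38 PM = 10 h 58 min; less 30 min break → 10 h 28 min
Thu: 6:37 AM–2:12 PM = 7 h 35 min
Total: 4 h 20 min + 11 h 10 min + 10 h 28 min + 7 h 35 min = 33 h 33 min.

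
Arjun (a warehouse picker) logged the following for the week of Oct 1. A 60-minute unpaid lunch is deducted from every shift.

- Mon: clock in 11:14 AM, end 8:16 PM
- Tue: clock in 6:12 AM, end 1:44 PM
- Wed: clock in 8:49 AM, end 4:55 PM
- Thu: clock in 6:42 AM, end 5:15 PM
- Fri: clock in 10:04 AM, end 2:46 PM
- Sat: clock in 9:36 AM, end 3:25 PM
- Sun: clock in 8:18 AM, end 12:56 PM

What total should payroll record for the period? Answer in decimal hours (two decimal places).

Mon: 11:14 AM–8:16 PM = 9 h 2 min; less 60 min break → 8 h 2 min
Tue: 6:12 AM–1:44 PM = 7 h 32 min; less 60 min break → 6 h 32 min
Wed: 8:49 AM–4:55 PM = 8 h 6 min; less 60 min break → 7 h 6 min
Thu: 6:42 AM–5:15 PM = 10 h 33 min; less 60 min break → 9 h 33 min
Fri: 10:04 AM–2:46 PM = 4 h 42 min; less 60 min break → 3 h 42 min
Sat: 9:36 AM–3:25 PM = 5 h 49 min; less 60 min break → 4 h 49 min
Sun: 8:18 AM–12:56 PM = 4 h 38 min; less 60 min break → 3 h 38 min
Total: 8 h 2 min + 6 h 32 min + 7 h 6 min + 9 h 33 min + 3 h 42 min + 4 h 49 min + 3 h 38 min = 43 h 22 min.

43.37 hours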